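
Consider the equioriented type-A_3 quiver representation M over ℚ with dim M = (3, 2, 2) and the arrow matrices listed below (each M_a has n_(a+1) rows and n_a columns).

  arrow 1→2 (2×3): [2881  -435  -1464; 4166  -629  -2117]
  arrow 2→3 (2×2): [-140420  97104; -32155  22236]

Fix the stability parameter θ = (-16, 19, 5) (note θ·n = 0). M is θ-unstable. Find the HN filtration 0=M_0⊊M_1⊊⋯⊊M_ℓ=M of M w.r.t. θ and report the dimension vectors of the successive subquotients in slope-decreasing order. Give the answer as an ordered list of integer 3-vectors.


Via rank(M_{q-1}∘⋯∘M_p): M ≅ I[1,1], I[1,2], I[1,3], I[3,3].
μ_θ-semistable layers: μ^(1)=19; μ^(2)=12; μ^(3)=5; μ^(4)=-16

((0, 1, 0); (0, 1, 1); (0, 0, 1); (3, 0, 0))


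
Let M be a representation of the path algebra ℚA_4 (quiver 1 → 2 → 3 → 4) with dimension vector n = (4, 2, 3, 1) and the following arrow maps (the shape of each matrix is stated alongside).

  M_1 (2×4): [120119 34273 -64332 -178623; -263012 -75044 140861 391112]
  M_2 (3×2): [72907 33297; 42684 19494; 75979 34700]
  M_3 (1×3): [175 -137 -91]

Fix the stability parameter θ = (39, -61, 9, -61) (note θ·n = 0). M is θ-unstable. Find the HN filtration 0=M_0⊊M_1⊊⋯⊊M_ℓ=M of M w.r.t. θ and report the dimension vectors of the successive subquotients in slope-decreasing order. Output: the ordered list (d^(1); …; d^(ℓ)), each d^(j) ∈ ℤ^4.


Interval decomposition of M: I[1,1]^2, I[1,3], I[1,4], I[3,3].
HN type (ℓ=4): μ^(1)=39; μ^(2)=9; μ^(3)=-11; μ^(4)=-37/2

((2, 0, 0, 0); (0, 0, 2, 0); (1, 1, 0, 0); (1, 1, 1, 1))


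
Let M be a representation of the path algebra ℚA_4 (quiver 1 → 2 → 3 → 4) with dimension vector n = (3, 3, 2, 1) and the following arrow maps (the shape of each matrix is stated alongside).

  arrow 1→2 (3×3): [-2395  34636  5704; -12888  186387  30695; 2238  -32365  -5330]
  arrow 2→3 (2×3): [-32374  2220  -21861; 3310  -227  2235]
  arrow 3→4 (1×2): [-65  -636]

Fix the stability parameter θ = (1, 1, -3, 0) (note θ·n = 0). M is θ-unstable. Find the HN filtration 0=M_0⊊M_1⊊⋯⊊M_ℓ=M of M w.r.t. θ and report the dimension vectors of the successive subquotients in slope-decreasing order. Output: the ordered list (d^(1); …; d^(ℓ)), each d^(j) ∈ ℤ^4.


Interval decomposition of M: I[1,2], I[1,3], I[1,4].
HN type (ℓ=3): μ^(1)=1; μ^(2)=0; μ^(3)=-1/3

((1, 1, 0, 0); (0, 0, 0, 1); (2, 2, 2, 0))


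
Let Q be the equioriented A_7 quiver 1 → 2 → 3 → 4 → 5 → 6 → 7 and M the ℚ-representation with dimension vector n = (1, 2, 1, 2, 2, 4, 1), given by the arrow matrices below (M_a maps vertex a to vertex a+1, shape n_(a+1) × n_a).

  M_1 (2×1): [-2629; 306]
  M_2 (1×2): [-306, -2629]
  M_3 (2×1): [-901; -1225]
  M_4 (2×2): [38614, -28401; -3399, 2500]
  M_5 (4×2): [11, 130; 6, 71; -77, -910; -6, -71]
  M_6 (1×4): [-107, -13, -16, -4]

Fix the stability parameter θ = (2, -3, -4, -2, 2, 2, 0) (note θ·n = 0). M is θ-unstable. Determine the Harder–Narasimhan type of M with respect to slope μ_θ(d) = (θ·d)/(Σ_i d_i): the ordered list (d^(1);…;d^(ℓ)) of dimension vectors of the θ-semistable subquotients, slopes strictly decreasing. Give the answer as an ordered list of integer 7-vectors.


Via rank(M_{q-1}∘⋯∘M_p): M ≅ I[1,2], I[2,6], I[4,7], I[6,6]^2.
μ_θ-semistable layers: μ^(1)=2; μ^(2)=4/3; μ^(3)=-1/2; μ^(4)=-2; μ^(5)=-7/2

((0, 0, 0, 0, 1, 3, 0); (0, 0, 0, 0, 1, 1, 1); (1, 1, 0, 0, 0, 0, 0); (0, 0, 0, 2, 0, 0, 0); (0, 1, 1, 0, 0, 0, 0))


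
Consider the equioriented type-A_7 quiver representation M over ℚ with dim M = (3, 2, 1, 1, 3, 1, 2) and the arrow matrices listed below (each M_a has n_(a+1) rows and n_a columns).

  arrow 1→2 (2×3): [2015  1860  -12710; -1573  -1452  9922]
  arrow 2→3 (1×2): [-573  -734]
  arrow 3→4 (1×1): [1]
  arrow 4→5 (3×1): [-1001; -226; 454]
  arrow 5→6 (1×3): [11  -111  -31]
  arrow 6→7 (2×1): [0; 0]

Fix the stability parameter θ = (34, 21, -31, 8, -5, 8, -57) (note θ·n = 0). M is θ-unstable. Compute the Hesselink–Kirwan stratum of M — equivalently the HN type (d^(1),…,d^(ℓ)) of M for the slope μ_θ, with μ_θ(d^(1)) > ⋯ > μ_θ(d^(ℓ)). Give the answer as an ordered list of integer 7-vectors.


Interval decomposition of M: I[1,1]^2, I[1,6], I[2,2], I[5,5]^2, I[7,7]^2.
HN type (ℓ=6): μ^(1)=34; μ^(2)=21; μ^(3)=8; μ^(4)=27/5; μ^(5)=-5; μ^(6)=-57

((2, 0, 0, 0, 0, 0, 0); (0, 1, 0, 0, 0, 0, 0); (0, 0, 0, 0, 0, 1, 0); (1, 1, 1, 1, 1, 0, 0); (0, 0, 0, 0, 2, 0, 0); (0, 0, 0, 0, 0, 0, 2))


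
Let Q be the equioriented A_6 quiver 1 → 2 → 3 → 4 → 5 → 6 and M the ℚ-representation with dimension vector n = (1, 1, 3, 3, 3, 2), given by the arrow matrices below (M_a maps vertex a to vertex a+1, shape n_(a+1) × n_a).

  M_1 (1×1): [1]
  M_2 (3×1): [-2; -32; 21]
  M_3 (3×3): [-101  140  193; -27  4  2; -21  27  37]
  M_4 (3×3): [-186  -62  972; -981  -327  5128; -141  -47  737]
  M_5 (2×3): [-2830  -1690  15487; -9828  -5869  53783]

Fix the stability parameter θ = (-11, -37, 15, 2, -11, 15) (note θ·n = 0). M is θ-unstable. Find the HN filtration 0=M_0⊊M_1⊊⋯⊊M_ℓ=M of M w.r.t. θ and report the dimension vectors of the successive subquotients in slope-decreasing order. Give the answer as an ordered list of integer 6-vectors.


Barcode: M ≅ I[1,6], I[3,4], I[3,6], I[5,5]. HN layers by μ_θ (5 steps, strictly decreasing):
  μ^(1)=15; μ^(2)=17/2; μ^(3)=2; μ^(4)=-11; μ^(5)=-24

((0, 0, 0, 0, 0, 2); (0, 0, 1, 1, 0, 0); (0, 0, 2, 2, 2, 0); (0, 0, 0, 0, 1, 0); (1, 1, 0, 0, 0, 0))


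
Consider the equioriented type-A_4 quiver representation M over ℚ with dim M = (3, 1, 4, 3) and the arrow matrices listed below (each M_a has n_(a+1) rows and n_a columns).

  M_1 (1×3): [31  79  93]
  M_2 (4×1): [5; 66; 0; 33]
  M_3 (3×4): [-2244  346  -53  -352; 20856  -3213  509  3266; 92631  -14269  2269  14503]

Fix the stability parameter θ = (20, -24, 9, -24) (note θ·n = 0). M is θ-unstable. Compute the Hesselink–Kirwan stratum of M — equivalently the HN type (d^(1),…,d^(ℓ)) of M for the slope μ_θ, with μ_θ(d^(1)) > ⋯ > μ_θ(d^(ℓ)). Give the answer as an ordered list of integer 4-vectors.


Interval decomposition of M: I[1,1]^2, I[1,3], I[3,4]^3.
HN type (ℓ=4): μ^(1)=20; μ^(2)=9; μ^(3)=-2; μ^(4)=-15/2

((2, 0, 0, 0); (0, 0, 1, 0); (1, 1, 0, 0); (0, 0, 3, 3))


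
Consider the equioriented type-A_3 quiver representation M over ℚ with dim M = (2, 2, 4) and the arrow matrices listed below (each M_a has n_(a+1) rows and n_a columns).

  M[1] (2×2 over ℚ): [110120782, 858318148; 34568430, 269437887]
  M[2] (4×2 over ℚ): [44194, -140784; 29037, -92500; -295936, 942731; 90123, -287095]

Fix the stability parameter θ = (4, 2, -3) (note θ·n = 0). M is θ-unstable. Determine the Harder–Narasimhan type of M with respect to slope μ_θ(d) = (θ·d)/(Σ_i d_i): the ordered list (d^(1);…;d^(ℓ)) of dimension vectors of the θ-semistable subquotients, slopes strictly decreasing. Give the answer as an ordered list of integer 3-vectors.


Interval decomposition of M: I[1,3]^2, I[3,3]^2.
HN type (ℓ=2): μ^(1)=1; μ^(2)=-3

((2, 2, 2); (0, 0, 2))


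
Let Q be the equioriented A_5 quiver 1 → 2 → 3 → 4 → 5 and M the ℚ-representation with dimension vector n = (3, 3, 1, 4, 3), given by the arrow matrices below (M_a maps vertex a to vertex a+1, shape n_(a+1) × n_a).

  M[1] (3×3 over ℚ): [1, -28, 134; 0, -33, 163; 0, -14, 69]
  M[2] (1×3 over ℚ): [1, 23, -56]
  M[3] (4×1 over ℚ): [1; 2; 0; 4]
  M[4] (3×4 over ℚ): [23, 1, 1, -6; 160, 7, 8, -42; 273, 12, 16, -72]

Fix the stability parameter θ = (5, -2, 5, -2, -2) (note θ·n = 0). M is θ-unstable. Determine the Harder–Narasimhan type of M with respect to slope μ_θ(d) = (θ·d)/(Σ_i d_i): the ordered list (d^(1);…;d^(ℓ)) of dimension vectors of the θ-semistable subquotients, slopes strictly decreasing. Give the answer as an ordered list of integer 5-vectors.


Interval decomposition of M: I[1,2]^2, I[1,5], I[4,4], I[4,5]^2.
HN type (ℓ=3): μ^(1)=3/2; μ^(2)=4/5; μ^(3)=-2

((2, 2, 0, 0, 0); (1, 1, 1, 1, 1); (0, 0, 0, 3, 2))


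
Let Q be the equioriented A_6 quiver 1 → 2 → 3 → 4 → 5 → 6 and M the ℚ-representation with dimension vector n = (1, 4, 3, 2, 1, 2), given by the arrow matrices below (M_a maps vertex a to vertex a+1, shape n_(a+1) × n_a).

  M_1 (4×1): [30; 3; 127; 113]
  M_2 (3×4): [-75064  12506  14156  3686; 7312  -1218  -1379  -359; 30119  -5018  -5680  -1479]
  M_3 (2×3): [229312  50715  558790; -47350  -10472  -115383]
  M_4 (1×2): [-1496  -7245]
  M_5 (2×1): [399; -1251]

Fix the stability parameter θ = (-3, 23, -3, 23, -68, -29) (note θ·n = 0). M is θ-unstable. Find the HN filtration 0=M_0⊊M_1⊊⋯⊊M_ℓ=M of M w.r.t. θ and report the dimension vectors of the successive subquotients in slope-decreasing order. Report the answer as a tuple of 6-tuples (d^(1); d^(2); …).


Barcode: M ≅ I[1,6], I[2,2], I[2,3], I[2,4], I[6,6]. HN layers by μ_θ (4 steps, strictly decreasing):
  μ^(1)=23; μ^(2)=10; μ^(3)=-19/2; μ^(4)=-29

((0, 1, 0, 1, 0, 0); (0, 2, 2, 0, 0, 0); (1, 1, 1, 1, 1, 1); (0, 0, 0, 0, 0, 1))


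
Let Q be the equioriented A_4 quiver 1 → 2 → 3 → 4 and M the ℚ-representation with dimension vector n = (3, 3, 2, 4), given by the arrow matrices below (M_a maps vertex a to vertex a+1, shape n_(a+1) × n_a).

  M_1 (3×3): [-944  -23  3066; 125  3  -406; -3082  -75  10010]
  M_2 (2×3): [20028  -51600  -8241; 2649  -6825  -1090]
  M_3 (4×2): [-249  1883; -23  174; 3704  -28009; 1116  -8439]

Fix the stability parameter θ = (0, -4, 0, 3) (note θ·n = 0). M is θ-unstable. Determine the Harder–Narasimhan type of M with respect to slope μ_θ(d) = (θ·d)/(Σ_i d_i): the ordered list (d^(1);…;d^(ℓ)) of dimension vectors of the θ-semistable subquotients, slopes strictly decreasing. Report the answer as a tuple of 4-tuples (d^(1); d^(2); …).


Interval decomposition of M: I[1,1], I[1,4]^2, I[2,2], I[4,4]^2.
HN type (ℓ=4): μ^(1)=3; μ^(2)=0; μ^(3)=-2; μ^(4)=-4

((0, 0, 0, 4); (1, 0, 2, 0); (2, 2, 0, 0); (0, 1, 0, 0))


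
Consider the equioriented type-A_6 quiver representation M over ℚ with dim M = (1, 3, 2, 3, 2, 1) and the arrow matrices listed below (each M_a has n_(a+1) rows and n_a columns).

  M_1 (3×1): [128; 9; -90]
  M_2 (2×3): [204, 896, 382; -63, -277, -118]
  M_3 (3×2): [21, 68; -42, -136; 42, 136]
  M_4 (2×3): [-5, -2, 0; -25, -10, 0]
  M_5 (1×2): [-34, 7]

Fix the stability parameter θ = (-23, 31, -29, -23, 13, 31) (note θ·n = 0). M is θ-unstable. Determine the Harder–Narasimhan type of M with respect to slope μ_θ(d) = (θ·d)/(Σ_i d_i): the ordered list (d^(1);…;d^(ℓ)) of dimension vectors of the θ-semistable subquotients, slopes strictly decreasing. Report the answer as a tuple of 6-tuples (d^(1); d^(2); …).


Interval decomposition of M: I[1,3], I[2,2], I[2,6], I[4,4]^2, I[5,5].
HN type (ℓ=5): μ^(1)=31; μ^(2)=13; μ^(3)=1; μ^(4)=-7; μ^(5)=-23

((0, 1, 0, 0, 0, 1); (0, 0, 0, 0, 2, 0); (0, 1, 1, 0, 0, 0); (0, 1, 1, 1, 0, 0); (1, 0, 0, 2, 0, 0))


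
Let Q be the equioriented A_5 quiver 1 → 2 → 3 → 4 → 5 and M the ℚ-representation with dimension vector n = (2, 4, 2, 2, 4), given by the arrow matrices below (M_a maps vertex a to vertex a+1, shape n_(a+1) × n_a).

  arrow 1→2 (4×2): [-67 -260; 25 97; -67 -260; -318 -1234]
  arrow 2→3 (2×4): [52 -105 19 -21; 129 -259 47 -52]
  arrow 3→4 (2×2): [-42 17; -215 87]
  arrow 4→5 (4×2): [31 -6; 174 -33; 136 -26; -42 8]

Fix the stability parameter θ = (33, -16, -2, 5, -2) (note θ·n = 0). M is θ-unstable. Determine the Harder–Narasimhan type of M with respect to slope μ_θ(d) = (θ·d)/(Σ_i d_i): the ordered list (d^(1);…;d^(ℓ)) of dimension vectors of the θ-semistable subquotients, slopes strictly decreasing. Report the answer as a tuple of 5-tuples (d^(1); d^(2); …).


Interval decomposition of M: I[1,5]^2, I[2,2]^2, I[5,5]^2.
HN type (ℓ=3): μ^(1)=18/5; μ^(2)=-2; μ^(3)=-16

((2, 2, 2, 2, 2); (0, 0, 0, 0, 2); (0, 2, 0, 0, 0))


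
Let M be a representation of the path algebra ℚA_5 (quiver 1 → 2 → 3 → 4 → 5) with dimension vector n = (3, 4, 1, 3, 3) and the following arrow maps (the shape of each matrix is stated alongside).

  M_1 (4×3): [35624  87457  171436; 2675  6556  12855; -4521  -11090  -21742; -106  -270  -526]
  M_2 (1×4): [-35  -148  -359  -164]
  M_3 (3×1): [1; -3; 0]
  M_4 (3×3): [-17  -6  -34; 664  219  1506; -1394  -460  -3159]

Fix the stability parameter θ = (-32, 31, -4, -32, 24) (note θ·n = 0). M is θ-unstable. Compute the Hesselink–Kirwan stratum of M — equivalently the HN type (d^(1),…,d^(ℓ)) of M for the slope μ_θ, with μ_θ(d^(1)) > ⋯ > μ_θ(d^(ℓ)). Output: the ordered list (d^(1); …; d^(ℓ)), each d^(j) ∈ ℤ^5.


Via rank(M_{q-1}∘⋯∘M_p): M ≅ I[1,2]^2, I[1,5], I[2,2], I[4,5]^2.
μ_θ-semistable layers: μ^(1)=31; μ^(2)=24; μ^(3)=-5/3; μ^(4)=-32

((0, 3, 0, 0, 0); (0, 0, 0, 0, 3); (0, 1, 1, 1, 0); (3, 0, 0, 2, 0))


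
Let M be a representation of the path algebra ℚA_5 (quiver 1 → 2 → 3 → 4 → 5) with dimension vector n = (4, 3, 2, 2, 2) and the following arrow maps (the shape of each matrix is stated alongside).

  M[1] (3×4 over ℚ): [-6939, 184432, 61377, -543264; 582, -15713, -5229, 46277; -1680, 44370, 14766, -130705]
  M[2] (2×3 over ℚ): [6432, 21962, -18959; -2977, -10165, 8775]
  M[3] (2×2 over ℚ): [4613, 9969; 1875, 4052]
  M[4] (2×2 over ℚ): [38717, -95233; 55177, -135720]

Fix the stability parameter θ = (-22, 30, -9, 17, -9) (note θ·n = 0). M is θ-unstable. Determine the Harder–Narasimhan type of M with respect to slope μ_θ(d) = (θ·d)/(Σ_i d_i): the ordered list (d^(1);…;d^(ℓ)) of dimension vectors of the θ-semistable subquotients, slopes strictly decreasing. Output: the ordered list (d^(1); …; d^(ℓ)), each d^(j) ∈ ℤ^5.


Interval decomposition of M: I[1,1], I[1,2], I[1,5]^2.
HN type (ℓ=3): μ^(1)=30; μ^(2)=29/4; μ^(3)=-22

((0, 1, 0, 0, 0); (0, 2, 2, 2, 2); (4, 0, 0, 0, 0))


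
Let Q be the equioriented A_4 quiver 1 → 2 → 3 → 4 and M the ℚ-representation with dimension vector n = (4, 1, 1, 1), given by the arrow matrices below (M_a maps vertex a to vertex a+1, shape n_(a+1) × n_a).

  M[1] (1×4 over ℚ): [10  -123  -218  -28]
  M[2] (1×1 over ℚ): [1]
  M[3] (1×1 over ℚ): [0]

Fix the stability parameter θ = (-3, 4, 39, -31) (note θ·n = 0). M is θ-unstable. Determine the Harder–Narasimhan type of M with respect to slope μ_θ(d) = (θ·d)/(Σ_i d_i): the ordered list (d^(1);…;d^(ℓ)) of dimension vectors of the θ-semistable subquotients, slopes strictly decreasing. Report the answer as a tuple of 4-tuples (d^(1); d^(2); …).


Barcode: M ≅ I[1,1]^3, I[1,3], I[4,4]. HN layers by μ_θ (4 steps, strictly decreasing):
  μ^(1)=39; μ^(2)=4; μ^(3)=-3; μ^(4)=-31

((0, 0, 1, 0); (0, 1, 0, 0); (4, 0, 0, 0); (0, 0, 0, 1))


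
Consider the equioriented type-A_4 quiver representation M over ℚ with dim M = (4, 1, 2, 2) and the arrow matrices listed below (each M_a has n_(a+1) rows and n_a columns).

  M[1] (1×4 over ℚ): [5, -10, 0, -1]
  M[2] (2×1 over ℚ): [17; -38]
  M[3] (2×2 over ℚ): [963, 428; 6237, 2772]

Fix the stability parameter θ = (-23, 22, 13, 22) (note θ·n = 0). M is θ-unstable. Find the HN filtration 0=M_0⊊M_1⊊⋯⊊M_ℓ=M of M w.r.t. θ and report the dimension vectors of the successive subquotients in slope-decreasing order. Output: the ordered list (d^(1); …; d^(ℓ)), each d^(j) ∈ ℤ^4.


Via rank(M_{q-1}∘⋯∘M_p): M ≅ I[1,1]^3, I[1,4], I[3,3], I[4,4].
μ_θ-semistable layers: μ^(1)=22; μ^(2)=35/2; μ^(3)=13; μ^(4)=-23

((0, 0, 0, 2); (0, 1, 1, 0); (0, 0, 1, 0); (4, 0, 0, 0))


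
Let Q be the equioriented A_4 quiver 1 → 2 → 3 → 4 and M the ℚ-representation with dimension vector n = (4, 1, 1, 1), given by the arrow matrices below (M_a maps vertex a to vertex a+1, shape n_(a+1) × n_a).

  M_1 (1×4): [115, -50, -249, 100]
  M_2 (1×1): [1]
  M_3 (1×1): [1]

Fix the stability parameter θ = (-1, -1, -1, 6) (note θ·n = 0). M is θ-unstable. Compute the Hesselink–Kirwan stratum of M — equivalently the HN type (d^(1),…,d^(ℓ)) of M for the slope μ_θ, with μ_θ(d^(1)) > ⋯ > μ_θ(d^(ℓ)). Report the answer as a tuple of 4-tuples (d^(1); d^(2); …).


Via rank(M_{q-1}∘⋯∘M_p): M ≅ I[1,1]^3, I[1,4].
μ_θ-semistable layers: μ^(1)=6; μ^(2)=-1

((0, 0, 0, 1); (4, 1, 1, 0))


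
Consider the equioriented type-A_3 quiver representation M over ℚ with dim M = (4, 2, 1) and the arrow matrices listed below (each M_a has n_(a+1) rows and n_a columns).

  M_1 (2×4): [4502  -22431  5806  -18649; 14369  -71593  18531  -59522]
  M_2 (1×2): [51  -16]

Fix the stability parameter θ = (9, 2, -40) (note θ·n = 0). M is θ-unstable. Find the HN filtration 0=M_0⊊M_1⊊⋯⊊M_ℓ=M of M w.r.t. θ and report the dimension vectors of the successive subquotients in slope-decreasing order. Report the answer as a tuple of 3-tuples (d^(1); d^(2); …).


Interval decomposition of M: I[1,1]^2, I[1,2], I[1,3].
HN type (ℓ=3): μ^(1)=9; μ^(2)=11/2; μ^(3)=-29/3

((2, 0, 0); (1, 1, 0); (1, 1, 1))


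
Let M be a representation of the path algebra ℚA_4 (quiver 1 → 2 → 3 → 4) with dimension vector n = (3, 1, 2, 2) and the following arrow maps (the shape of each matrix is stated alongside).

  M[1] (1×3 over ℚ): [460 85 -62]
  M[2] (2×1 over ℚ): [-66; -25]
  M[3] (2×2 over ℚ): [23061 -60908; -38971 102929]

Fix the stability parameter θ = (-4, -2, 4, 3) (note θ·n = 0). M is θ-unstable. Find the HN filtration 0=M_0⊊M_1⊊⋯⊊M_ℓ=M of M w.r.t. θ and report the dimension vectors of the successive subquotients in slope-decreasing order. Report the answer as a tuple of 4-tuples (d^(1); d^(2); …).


Barcode: M ≅ I[1,1]^2, I[1,4], I[3,4]. HN layers by μ_θ (3 steps, strictly decreasing):
  μ^(1)=7/2; μ^(2)=-2; μ^(3)=-4

((0, 0, 2, 2); (0, 1, 0, 0); (3, 0, 0, 0))


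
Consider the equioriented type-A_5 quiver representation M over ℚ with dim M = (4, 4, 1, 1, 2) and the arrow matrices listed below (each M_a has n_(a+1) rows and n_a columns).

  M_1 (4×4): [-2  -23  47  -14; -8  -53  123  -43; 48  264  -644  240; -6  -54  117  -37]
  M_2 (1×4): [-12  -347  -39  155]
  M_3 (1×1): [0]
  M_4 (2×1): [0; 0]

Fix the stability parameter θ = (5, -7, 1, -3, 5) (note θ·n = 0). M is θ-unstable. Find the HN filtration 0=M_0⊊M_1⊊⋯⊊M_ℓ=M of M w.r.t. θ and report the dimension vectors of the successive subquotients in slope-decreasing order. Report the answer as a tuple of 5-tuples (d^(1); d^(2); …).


Barcode: M ≅ I[1,1], I[1,2]^2, I[1,3], I[2,2], I[4,4], I[5,5]^2. HN layers by μ_θ (5 steps, strictly decreasing):
  μ^(1)=5; μ^(2)=1; μ^(3)=-1; μ^(4)=-3; μ^(5)=-7

((1, 0, 0, 0, 2); (0, 0, 1, 0, 0); (3, 3, 0, 0, 0); (0, 0, 0, 1, 0); (0, 1, 0, 0, 0))


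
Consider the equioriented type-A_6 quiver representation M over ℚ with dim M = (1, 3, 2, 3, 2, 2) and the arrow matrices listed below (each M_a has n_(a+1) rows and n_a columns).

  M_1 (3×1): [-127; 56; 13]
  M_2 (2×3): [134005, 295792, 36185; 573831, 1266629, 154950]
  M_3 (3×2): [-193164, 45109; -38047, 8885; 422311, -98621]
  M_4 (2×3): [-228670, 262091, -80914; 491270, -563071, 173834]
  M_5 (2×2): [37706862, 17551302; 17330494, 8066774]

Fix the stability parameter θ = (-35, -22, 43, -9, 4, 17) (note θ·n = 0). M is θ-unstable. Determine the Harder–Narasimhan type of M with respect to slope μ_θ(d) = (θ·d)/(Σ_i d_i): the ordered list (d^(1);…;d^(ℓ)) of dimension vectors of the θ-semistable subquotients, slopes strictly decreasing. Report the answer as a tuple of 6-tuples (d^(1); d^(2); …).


Via rank(M_{q-1}∘⋯∘M_p): M ≅ I[1,5], I[2,2], I[2,4], I[4,4], I[5,6], I[6,6].
μ_θ-semistable layers: μ^(1)=17; μ^(2)=38/3; μ^(3)=4; μ^(4)=-9; μ^(5)=-22; μ^(6)=-35

((0, 0, 1, 1, 0, 2); (0, 0, 1, 1, 1, 0); (0, 0, 0, 0, 1, 0); (0, 0, 0, 1, 0, 0); (0, 3, 0, 0, 0, 0); (1, 0, 0, 0, 0, 0))


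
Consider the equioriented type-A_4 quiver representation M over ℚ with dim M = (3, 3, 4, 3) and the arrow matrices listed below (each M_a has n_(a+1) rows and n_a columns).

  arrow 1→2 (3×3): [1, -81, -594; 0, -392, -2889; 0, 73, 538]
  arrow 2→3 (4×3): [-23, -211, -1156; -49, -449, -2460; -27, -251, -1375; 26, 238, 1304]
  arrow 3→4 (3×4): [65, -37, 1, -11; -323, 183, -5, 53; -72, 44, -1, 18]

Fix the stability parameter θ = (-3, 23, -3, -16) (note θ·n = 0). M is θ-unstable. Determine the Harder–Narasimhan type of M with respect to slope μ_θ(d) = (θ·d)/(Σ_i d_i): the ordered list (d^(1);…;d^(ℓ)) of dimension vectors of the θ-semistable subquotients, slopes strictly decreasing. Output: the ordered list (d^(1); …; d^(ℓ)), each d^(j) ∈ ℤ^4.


Via rank(M_{q-1}∘⋯∘M_p): M ≅ I[1,3]^2, I[1,4], I[3,4], I[4,4].
μ_θ-semistable layers: μ^(1)=10; μ^(2)=4/3; μ^(3)=-3; μ^(4)=-19/2; μ^(5)=-16

((0, 2, 2, 0); (0, 1, 1, 1); (3, 0, 0, 0); (0, 0, 1, 1); (0, 0, 0, 1))


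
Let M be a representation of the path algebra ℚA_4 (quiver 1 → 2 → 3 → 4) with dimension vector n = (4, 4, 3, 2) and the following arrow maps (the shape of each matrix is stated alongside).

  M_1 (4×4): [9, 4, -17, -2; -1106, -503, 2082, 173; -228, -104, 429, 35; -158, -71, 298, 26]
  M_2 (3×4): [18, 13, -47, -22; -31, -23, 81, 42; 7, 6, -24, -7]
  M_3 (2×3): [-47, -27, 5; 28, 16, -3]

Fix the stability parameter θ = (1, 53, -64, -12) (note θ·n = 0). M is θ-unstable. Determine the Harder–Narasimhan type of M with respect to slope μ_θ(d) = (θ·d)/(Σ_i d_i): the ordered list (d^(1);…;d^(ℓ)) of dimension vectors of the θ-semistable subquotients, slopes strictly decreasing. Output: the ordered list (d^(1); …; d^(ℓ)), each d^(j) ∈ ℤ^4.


Interval decomposition of M: I[1,2], I[1,3], I[1,4]^2.
HN type (ℓ=4): μ^(1)=53; μ^(2)=1; μ^(3)=-10/3; μ^(4)=-11/2

((0, 1, 0, 0); (1, 0, 0, 0); (1, 1, 1, 0); (2, 2, 2, 2))


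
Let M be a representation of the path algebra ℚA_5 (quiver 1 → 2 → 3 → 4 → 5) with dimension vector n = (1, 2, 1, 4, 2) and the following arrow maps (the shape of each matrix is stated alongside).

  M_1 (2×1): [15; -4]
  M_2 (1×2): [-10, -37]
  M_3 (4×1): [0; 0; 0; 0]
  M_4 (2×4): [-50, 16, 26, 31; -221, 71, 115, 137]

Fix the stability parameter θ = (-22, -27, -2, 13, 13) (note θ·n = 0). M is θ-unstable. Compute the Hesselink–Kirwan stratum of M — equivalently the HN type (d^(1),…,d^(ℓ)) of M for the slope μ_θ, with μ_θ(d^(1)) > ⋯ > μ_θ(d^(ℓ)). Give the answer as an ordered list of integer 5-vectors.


Interval decomposition of M: I[1,3], I[2,2], I[4,4]^2, I[4,5]^2.
HN type (ℓ=4): μ^(1)=13; μ^(2)=-2; μ^(3)=-49/2; μ^(4)=-27

((0, 0, 0, 4, 2); (0, 0, 1, 0, 0); (1, 1, 0, 0, 0); (0, 1, 0, 0, 0))


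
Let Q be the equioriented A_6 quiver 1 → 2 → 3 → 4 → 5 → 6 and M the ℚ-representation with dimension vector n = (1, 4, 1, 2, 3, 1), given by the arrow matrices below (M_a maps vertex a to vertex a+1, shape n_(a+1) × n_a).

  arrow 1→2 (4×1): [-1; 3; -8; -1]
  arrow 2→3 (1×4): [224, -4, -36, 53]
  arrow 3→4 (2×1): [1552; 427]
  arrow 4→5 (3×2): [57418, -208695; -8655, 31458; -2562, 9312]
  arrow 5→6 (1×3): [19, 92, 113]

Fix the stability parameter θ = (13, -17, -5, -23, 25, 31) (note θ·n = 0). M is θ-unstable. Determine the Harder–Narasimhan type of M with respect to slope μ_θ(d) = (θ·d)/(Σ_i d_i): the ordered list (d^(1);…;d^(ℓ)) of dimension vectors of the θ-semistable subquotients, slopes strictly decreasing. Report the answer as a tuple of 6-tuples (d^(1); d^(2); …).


Barcode: M ≅ I[1,6], I[2,2]^3, I[4,5], I[5,5]. HN layers by μ_θ (5 steps, strictly decreasing):
  μ^(1)=31; μ^(2)=25; μ^(3)=-8; μ^(4)=-17; μ^(5)=-23

((0, 0, 0, 0, 0, 1); (0, 0, 0, 0, 3, 0); (1, 1, 1, 1, 0, 0); (0, 3, 0, 0, 0, 0); (0, 0, 0, 1, 0, 0))


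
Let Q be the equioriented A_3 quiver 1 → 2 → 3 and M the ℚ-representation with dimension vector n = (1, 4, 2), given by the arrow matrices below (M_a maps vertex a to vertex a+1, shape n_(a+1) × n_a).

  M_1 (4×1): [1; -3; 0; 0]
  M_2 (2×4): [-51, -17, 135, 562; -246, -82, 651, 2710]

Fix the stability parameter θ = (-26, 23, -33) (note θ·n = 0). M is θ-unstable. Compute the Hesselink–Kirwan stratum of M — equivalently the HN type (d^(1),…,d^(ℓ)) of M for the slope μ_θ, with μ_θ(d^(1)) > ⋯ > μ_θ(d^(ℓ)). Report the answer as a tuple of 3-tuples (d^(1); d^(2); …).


Barcode: M ≅ I[1,2], I[2,2], I[2,3]^2. HN layers by μ_θ (3 steps, strictly decreasing):
  μ^(1)=23; μ^(2)=-5; μ^(3)=-26

((0, 2, 0); (0, 2, 2); (1, 0, 0))


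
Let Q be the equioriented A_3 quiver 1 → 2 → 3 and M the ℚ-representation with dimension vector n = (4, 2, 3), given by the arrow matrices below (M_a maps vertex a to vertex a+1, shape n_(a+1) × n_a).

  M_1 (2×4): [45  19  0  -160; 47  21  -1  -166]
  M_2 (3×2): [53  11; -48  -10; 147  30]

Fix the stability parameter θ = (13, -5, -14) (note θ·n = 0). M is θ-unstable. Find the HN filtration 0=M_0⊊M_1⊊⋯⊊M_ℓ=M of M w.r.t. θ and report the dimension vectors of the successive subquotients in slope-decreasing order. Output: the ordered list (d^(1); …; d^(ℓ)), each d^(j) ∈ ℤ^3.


Interval decomposition of M: I[1,1]^2, I[1,3]^2, I[3,3].
HN type (ℓ=3): μ^(1)=13; μ^(2)=-2; μ^(3)=-14

((2, 0, 0); (2, 2, 2); (0, 0, 1))


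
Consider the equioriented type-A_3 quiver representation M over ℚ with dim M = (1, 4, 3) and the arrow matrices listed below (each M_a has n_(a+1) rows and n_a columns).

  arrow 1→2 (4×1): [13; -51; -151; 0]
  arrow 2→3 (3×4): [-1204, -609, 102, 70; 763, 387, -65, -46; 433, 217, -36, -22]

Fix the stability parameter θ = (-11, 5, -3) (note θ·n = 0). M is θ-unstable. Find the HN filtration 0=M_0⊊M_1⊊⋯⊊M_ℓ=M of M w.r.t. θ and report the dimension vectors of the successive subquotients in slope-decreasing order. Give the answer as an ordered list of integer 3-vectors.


Interval decomposition of M: I[1,3], I[2,2], I[2,3]^2.
HN type (ℓ=3): μ^(1)=5; μ^(2)=1; μ^(3)=-11

((0, 1, 0); (0, 3, 3); (1, 0, 0))


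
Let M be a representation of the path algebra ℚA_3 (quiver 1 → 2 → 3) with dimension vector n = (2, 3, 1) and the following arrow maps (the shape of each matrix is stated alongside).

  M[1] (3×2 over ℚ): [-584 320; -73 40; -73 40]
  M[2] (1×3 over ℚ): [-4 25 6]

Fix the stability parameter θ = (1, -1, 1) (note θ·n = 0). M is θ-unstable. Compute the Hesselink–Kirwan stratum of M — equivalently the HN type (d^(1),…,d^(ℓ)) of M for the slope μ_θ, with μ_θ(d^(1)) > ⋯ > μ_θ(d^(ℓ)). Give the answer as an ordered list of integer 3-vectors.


Barcode: M ≅ I[1,1], I[1,3], I[2,2]^2. HN layers by μ_θ (3 steps, strictly decreasing):
  μ^(1)=1; μ^(2)=0; μ^(3)=-1

((1, 0, 1); (1, 1, 0); (0, 2, 0))


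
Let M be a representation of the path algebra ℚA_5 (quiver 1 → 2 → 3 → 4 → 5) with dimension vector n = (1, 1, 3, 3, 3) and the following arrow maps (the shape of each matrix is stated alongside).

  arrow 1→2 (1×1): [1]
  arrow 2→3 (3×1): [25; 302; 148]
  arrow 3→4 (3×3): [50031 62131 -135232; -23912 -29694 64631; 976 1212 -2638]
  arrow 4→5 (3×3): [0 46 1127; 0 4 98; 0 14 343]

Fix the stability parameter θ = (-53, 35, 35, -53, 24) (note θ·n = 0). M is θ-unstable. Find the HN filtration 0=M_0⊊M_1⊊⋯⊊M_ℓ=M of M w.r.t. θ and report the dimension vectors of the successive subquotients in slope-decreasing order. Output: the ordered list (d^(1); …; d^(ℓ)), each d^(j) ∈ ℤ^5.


Barcode: M ≅ I[1,4], I[3,3], I[3,4], I[4,5], I[5,5]^2. HN layers by μ_θ (5 steps, strictly decreasing):
  μ^(1)=35; μ^(2)=24; μ^(3)=17/3; μ^(4)=-9; μ^(5)=-53

((0, 0, 1, 0, 0); (0, 0, 0, 0, 3); (0, 1, 1, 1, 0); (0, 0, 1, 1, 0); (1, 0, 0, 1, 0))


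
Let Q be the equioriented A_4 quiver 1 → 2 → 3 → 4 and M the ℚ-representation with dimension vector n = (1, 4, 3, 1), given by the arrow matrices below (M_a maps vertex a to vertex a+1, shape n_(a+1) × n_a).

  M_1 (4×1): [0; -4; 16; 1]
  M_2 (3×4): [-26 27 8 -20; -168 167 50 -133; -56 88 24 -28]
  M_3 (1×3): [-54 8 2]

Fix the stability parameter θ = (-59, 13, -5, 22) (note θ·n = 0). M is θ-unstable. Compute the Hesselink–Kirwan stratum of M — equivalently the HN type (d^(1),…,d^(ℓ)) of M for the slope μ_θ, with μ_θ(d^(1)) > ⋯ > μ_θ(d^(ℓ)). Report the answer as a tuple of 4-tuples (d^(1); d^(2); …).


Via rank(M_{q-1}∘⋯∘M_p): M ≅ I[1,3], I[2,2]^2, I[2,4], I[3,3].
μ_θ-semistable layers: μ^(1)=22; μ^(2)=13; μ^(3)=4; μ^(4)=-5; μ^(5)=-59

((0, 0, 0, 1); (0, 2, 0, 0); (0, 2, 2, 0); (0, 0, 1, 0); (1, 0, 0, 0))


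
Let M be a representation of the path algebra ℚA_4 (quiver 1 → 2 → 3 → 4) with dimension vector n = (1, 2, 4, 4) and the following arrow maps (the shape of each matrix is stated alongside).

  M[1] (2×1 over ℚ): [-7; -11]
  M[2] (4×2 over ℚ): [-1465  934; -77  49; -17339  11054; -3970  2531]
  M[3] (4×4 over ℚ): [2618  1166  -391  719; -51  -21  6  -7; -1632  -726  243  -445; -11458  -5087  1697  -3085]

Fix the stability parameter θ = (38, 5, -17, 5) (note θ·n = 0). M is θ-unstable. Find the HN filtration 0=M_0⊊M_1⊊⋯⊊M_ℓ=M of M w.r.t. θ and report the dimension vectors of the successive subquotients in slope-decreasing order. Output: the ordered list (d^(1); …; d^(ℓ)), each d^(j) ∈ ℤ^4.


Barcode: M ≅ I[1,3], I[2,4], I[3,4]^2, I[4,4]. HN layers by μ_θ (4 steps, strictly decreasing):
  μ^(1)=26/3; μ^(2)=5; μ^(3)=-6; μ^(4)=-17

((1, 1, 1, 0); (0, 0, 0, 4); (0, 1, 1, 0); (0, 0, 2, 0))


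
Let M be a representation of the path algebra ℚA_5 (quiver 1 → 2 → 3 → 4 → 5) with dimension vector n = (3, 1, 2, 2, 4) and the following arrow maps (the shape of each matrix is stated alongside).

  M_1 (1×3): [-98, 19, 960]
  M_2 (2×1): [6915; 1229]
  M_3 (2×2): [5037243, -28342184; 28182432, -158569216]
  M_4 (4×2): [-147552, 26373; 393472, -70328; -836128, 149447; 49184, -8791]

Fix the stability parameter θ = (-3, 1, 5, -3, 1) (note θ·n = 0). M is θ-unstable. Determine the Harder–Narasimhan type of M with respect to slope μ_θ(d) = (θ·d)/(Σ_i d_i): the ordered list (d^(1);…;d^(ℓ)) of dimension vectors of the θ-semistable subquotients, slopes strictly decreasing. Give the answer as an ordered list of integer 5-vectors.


Barcode: M ≅ I[1,1]^2, I[1,4], I[3,3], I[4,5], I[5,5]^3. HN layers by μ_θ (3 steps, strictly decreasing):
  μ^(1)=5; μ^(2)=1; μ^(3)=-3

((0, 0, 1, 0, 0); (0, 1, 1, 1, 4); (3, 0, 0, 1, 0))


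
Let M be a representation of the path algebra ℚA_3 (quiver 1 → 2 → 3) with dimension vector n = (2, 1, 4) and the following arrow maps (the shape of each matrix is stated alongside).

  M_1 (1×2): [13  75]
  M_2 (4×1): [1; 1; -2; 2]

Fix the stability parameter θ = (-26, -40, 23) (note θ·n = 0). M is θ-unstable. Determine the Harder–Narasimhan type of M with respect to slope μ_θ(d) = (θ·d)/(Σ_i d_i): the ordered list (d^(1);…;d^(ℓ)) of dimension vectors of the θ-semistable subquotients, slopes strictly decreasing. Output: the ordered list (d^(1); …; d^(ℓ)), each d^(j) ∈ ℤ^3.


Barcode: M ≅ I[1,1], I[1,3], I[3,3]^3. HN layers by μ_θ (3 steps, strictly decreasing):
  μ^(1)=23; μ^(2)=-26; μ^(3)=-33

((0, 0, 4); (1, 0, 0); (1, 1, 0))


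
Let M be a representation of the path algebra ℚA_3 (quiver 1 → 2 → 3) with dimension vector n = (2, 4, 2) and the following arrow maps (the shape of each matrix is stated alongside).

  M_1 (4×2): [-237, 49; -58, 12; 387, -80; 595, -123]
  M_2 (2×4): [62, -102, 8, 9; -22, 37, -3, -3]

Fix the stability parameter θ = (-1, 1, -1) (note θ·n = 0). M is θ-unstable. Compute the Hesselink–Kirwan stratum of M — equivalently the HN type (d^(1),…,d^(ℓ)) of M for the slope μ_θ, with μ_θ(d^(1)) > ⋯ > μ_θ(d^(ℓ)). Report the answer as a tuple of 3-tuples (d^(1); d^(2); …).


Barcode: M ≅ I[1,3]^2, I[2,2]^2. HN layers by μ_θ (3 steps, strictly decreasing):
  μ^(1)=1; μ^(2)=0; μ^(3)=-1

((0, 2, 0); (0, 2, 2); (2, 0, 0))


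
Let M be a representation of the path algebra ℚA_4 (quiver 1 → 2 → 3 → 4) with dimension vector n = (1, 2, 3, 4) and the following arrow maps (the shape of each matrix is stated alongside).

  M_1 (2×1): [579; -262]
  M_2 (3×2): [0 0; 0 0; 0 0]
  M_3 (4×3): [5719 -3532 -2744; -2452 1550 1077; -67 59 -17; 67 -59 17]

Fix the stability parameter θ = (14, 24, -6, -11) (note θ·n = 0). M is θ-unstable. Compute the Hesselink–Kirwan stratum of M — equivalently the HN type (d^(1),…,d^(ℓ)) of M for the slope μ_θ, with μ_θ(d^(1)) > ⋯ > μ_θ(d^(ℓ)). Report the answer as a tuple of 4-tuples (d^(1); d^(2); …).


Barcode: M ≅ I[1,2], I[2,2], I[3,4]^3, I[4,4]. HN layers by μ_θ (4 steps, strictly decreasing):
  μ^(1)=24; μ^(2)=14; μ^(3)=-17/2; μ^(4)=-11

((0, 2, 0, 0); (1, 0, 0, 0); (0, 0, 3, 3); (0, 0, 0, 1))


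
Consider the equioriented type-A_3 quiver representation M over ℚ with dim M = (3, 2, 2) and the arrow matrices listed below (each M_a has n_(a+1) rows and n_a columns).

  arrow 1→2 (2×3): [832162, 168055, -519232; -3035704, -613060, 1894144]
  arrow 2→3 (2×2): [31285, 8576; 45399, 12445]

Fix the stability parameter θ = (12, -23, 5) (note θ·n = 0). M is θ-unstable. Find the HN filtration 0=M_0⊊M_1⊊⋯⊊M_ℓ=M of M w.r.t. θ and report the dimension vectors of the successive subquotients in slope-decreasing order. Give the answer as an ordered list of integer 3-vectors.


Interval decomposition of M: I[1,1]^2, I[1,3], I[2,3].
HN type (ℓ=4): μ^(1)=12; μ^(2)=5; μ^(3)=-11/2; μ^(4)=-23

((2, 0, 0); (0, 0, 2); (1, 1, 0); (0, 1, 0))


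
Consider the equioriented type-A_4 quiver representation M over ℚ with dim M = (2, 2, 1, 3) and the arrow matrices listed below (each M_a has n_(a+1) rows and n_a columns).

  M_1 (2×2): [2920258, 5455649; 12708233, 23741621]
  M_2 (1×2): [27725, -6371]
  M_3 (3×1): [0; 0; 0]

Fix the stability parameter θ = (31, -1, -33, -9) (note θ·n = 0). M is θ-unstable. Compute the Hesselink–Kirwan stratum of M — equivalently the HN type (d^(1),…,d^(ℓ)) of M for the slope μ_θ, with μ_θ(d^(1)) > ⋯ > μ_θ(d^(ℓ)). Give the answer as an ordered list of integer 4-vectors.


Barcode: M ≅ I[1,2], I[1,3], I[4,4]^3. HN layers by μ_θ (3 steps, strictly decreasing):
  μ^(1)=15; μ^(2)=-1; μ^(3)=-9

((1, 1, 0, 0); (1, 1, 1, 0); (0, 0, 0, 3))


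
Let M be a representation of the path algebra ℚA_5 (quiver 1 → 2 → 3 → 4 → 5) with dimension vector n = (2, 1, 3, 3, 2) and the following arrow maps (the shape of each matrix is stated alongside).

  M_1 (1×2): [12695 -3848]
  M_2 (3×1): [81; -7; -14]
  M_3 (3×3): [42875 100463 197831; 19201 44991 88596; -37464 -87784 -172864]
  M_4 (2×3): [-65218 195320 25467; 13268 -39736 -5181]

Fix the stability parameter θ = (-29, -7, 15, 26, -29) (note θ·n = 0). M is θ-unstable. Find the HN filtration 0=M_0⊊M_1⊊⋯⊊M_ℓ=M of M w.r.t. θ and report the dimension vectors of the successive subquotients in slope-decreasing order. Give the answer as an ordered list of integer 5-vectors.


Barcode: M ≅ I[1,1], I[1,3], I[3,4], I[3,5], I[4,5]. HN layers by μ_θ (6 steps, strictly decreasing):
  μ^(1)=26; μ^(2)=15; μ^(3)=4; μ^(4)=-3/2; μ^(5)=-7; μ^(6)=-29

((0, 0, 0, 1, 0); (0, 0, 2, 0, 0); (0, 0, 1, 1, 1); (0, 0, 0, 1, 1); (0, 1, 0, 0, 0); (2, 0, 0, 0, 0))


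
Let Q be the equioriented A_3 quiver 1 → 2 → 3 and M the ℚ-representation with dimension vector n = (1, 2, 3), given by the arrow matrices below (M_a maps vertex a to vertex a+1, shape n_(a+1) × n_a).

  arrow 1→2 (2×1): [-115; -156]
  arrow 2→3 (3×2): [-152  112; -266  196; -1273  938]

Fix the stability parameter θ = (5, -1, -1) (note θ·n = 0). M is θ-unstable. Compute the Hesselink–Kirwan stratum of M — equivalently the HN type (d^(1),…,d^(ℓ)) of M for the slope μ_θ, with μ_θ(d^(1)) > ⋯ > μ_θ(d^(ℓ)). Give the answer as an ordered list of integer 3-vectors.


Interval decomposition of M: I[1,3], I[2,2], I[3,3]^2.
HN type (ℓ=2): μ^(1)=1; μ^(2)=-1

((1, 1, 1); (0, 1, 2))


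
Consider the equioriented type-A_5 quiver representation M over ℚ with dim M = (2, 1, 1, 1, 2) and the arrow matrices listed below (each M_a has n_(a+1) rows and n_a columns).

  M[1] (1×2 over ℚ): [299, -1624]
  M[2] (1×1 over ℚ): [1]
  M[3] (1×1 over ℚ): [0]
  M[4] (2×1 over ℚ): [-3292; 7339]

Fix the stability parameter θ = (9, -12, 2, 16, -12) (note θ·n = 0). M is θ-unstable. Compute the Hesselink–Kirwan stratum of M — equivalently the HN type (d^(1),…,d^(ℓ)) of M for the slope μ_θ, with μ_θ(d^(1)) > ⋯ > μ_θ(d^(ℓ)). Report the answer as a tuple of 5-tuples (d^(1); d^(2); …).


Interval decomposition of M: I[1,1], I[1,3], I[4,5], I[5,5].
HN type (ℓ=4): μ^(1)=9; μ^(2)=2; μ^(3)=-3/2; μ^(4)=-12

((1, 0, 0, 0, 0); (0, 0, 1, 1, 1); (1, 1, 0, 0, 0); (0, 0, 0, 0, 1))


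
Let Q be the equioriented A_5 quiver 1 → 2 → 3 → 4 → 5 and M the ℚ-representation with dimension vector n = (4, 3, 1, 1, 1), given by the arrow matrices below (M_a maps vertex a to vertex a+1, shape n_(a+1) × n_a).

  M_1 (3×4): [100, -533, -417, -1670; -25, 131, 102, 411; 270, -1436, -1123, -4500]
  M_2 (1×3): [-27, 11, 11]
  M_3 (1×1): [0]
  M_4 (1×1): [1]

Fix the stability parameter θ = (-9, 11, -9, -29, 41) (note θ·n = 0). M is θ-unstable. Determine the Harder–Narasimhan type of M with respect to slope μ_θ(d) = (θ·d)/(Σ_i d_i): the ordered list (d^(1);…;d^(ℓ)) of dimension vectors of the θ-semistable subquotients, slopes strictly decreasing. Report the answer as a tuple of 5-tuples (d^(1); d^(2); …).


Barcode: M ≅ I[1,1], I[1,2]^2, I[1,3], I[4,5]. HN layers by μ_θ (5 steps, strictly decreasing):
  μ^(1)=41; μ^(2)=11; μ^(3)=1; μ^(4)=-9; μ^(5)=-29

((0, 0, 0, 0, 1); (0, 2, 0, 0, 0); (0, 1, 1, 0, 0); (4, 0, 0, 0, 0); (0, 0, 0, 1, 0))


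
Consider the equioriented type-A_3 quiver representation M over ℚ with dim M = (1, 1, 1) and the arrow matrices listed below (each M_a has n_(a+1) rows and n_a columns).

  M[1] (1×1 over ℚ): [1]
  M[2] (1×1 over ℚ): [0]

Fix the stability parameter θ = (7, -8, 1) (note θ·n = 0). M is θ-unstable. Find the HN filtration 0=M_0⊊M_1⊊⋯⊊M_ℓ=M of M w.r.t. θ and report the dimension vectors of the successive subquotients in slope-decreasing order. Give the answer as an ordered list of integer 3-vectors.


Via rank(M_{q-1}∘⋯∘M_p): M ≅ I[1,2], I[3,3].
μ_θ-semistable layers: μ^(1)=1; μ^(2)=-1/2

((0, 0, 1); (1, 1, 0))


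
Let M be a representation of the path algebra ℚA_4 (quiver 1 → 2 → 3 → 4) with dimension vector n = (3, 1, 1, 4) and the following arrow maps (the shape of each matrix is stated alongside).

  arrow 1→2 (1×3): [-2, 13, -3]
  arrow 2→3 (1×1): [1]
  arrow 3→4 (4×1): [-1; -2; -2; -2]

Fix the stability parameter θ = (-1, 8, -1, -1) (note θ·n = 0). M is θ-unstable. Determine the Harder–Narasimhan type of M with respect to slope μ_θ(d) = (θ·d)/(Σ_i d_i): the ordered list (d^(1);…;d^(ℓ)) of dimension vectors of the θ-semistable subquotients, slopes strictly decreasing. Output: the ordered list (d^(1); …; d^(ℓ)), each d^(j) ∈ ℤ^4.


Via rank(M_{q-1}∘⋯∘M_p): M ≅ I[1,1]^2, I[1,4], I[4,4]^3.
μ_θ-semistable layers: μ^(1)=2; μ^(2)=-1

((0, 1, 1, 1); (3, 0, 0, 3))


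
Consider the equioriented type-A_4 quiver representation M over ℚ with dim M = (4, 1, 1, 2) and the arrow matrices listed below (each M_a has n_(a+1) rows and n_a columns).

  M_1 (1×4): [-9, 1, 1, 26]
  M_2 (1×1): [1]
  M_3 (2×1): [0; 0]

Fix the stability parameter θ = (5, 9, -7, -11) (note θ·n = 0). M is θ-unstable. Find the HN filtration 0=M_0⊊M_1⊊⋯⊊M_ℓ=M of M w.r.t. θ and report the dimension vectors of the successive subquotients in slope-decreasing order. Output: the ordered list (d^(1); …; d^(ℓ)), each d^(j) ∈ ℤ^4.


Barcode: M ≅ I[1,1]^3, I[1,3], I[4,4]^2. HN layers by μ_θ (3 steps, strictly decreasing):
  μ^(1)=5; μ^(2)=7/3; μ^(3)=-11

((3, 0, 0, 0); (1, 1, 1, 0); (0, 0, 0, 2))
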